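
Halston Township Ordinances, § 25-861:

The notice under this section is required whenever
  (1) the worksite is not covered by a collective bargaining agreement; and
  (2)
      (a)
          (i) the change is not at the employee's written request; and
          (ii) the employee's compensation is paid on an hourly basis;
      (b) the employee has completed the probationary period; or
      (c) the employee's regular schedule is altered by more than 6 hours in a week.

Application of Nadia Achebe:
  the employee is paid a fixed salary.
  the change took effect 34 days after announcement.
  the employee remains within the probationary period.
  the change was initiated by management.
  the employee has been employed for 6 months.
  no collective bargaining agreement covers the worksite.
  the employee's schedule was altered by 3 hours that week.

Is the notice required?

No — not required.

(1) no CBA — satisfied.
(i) not employee-requested — holds.
(ii) hourly-paid — not satisfied.
(a) = T AND F = false.
(b) past probation — not satisfied.
(c) schedule shift > 6h — not satisfied.
(2): F OR F OR F → false.
Overall = T AND F = false.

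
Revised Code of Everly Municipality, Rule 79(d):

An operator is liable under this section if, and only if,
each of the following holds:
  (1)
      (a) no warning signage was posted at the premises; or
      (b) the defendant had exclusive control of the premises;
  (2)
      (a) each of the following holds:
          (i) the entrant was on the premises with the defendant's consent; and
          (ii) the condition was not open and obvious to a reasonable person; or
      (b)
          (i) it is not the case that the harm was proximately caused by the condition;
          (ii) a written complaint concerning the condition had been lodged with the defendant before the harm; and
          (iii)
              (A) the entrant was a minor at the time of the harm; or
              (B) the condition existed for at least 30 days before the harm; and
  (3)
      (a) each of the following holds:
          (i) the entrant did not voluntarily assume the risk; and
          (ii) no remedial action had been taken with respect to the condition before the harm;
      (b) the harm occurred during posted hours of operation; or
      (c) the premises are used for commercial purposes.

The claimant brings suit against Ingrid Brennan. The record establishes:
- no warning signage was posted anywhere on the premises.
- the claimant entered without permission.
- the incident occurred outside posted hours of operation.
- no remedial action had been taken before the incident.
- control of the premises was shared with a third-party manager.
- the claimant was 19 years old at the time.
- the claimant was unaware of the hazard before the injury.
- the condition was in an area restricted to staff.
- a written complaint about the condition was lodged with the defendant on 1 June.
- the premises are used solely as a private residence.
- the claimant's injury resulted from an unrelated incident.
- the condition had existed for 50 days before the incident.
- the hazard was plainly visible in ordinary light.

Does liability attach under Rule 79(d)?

(a) no signage posted — holds.
(b) exclusive control — not met.
(1): T OR F → true.
(i) consent to enter — not met.
(ii) not open/obvious — not met.
So (a) is not satisfied (F AND F).
(i) not (proximate cause) — holds.
(ii) complaint lodged — met.
(A) entrant a minor — not met.
(B) condition ≥30 days old — satisfied.
(iii): F OR T → true.
(b): T AND T AND T → true.
(2) = F OR T = true.
(i) no assumed risk — met.
(ii) no remedial action — met.
(a): T AND T → true.
(b) during posted hours — not satisfied.
(c) commercial use — not satisfied.
So (3) is satisfied (T OR F OR F).
Overall: T AND T AND T → true.

Yes — liable.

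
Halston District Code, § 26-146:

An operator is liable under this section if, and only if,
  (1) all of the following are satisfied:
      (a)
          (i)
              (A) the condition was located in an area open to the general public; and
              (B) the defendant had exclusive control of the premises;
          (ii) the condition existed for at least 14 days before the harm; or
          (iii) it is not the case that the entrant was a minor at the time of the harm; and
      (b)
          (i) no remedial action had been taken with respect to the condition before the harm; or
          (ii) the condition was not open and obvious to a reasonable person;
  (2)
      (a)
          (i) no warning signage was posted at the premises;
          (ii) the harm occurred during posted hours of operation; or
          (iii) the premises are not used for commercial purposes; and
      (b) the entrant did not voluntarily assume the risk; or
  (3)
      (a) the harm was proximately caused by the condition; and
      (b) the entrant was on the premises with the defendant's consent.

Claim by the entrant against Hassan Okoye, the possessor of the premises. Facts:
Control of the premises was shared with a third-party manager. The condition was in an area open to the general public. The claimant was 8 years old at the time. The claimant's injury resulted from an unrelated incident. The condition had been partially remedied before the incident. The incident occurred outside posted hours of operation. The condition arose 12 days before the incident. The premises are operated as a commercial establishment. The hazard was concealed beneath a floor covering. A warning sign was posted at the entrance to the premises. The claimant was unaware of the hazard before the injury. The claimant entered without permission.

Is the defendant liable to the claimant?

(A) public area — satisfied.
(B) exclusive control — fails.
(i): T AND F → false.
(ii) condition ≥14 days old — not satisfied.
(iii) not (entrant a minor) — not met.
So (a) is not satisfied (F OR F OR F).
(i) no remedial action — not satisfied.
(ii) not open/obvious — satisfied.
(b) = F OR T = true.
So (1) is not satisfied (F AND T).
(i) no signage posted — not satisfied.
(ii) during posted hours — not satisfied.
(iii) not (commercial use) — not met.
So (a) is not satisfied (F OR F OR F).
(b) no assumed risk — holds.
(2) = F AND T = false.
(a) proximate cause — not satisfied.
(b) consent to enter — not satisfied.
So (3) is not satisfied (F AND F).
So Overall is not satisfied (F OR F OR F).

No — not liable.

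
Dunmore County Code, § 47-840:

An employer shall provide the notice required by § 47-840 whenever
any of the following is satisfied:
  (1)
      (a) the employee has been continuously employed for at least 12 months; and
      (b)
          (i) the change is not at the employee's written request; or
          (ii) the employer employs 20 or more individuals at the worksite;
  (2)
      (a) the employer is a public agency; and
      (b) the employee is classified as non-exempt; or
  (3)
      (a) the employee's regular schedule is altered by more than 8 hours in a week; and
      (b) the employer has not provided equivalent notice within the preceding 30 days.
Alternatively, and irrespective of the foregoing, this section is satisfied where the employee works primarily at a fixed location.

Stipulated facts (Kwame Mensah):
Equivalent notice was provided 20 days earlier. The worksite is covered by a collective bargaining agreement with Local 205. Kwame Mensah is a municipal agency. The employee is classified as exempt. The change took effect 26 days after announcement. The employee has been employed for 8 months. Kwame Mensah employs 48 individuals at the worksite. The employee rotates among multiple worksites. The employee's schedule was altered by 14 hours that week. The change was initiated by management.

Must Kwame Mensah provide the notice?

(a) tenure ≥ 12 mo. — fails.
(i) not employee-requested — met.
(ii) ≥ 20 at site — holds.
(b): T OR T → true.
So (1) is not satisfied (F AND T).
(a) public agency — met.
(b) non-exempt — fails.
(2) = T AND F = false.
(a) schedule shift > 8h — holds.
(b) no recent notice — not met.
(3) = T AND F = false.
So Overall is not satisfied (F OR F OR F).
Exception (fixed location) — not satisfied.
Result: main false OR exception false → false.

No — not required.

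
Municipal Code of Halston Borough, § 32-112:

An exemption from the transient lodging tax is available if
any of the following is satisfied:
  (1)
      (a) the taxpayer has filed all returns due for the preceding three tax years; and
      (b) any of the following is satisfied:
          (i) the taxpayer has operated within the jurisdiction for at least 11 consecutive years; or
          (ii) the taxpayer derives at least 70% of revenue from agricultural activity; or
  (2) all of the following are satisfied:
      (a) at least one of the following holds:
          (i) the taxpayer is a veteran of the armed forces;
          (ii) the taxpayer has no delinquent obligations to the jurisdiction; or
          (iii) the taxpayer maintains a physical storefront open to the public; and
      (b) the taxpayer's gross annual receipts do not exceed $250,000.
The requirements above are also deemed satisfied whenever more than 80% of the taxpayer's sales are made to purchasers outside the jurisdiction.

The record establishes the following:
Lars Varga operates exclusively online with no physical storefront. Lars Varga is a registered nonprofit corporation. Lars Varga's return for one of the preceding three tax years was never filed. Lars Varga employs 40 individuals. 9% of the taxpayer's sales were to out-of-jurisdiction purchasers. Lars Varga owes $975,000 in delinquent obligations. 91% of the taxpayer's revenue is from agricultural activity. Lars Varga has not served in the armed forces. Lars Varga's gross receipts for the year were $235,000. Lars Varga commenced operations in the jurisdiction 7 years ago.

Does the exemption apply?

(a) returns current — not satisfied.
(i) ≥ 11 yrs in jurisdiction — not met.
(ii) ≥70% agricultural — met.
(b) = F OR T = true.
(1) = F AND T = false.
(i) veteran — fails.
(ii) no delinquency — fails.
(iii) has storefront — not satisfied.
(a): F OR F OR F → false.
(b) receipts ≤ $250,000 — met.
(2): F AND T → false.
Overall = F OR F = false.
Exception (>80% out-of-jur. sales) — not satisfied.
Result: main false OR exception false → false.

No — not exempt.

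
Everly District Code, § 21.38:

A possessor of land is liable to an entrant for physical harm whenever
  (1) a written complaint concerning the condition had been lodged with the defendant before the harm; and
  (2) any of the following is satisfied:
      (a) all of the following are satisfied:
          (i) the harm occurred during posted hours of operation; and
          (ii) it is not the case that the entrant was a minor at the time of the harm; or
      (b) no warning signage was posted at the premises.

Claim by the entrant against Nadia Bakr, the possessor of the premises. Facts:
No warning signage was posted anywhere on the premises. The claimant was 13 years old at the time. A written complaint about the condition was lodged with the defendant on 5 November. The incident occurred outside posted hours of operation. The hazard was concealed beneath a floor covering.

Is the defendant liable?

Yes — liable.

(1) complaint lodged — met.
(i) during posted hours — not satisfied.
(ii) not (entrant a minor) — not satisfied.
So (a) is not satisfied (F AND F).
(b) no signage posted — holds.
So (2) is satisfied (F OR T).
Overall = T AND T = true.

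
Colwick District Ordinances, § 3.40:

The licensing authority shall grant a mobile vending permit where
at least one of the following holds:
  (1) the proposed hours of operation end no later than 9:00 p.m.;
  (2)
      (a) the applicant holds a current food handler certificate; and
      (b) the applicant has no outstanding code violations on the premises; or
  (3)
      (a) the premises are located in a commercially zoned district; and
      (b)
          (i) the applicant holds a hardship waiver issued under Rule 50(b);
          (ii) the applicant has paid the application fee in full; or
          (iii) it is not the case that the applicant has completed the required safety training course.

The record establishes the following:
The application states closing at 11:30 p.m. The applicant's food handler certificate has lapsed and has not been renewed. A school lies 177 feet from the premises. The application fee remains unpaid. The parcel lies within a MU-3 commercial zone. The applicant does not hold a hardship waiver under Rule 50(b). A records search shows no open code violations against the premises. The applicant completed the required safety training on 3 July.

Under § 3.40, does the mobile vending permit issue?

No — denied.

(1) closes by 9 p.m. — not met.
(a) food handler cert. — fails.
(b) no code violations — holds.
(2): F AND T → false.
(a) commercially zoned — met.
(i) hardship waiver — not met.
(ii) fee paid — not met.
(iii) not (safety training) — not satisfied.
So (b) is not satisfied (F OR F OR F).
(3): T AND F → false.
Overall: F OR F OR F → false.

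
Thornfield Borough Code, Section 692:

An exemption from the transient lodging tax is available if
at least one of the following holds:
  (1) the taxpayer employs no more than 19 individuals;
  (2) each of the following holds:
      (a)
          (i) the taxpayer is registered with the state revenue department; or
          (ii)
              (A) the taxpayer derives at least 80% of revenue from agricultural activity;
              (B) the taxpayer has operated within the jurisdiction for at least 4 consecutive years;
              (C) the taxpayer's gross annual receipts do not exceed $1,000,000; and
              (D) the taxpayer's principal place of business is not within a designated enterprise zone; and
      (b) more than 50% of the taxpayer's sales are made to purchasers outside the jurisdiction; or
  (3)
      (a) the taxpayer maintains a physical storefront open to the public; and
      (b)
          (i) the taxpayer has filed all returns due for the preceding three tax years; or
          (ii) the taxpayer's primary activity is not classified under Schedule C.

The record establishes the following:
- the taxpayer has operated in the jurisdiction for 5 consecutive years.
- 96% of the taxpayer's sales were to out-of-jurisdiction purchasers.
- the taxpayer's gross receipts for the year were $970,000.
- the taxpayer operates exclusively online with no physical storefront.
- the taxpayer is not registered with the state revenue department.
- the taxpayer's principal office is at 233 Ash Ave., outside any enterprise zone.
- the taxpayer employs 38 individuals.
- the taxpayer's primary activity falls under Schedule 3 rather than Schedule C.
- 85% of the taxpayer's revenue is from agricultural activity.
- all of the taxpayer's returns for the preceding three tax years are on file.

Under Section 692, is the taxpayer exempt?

(1) ≤ 19 employees — not met.
(i) state-registered — not satisfied.
(A) ≥80% agricultural — met.
(B) ≥ 4 yrs in jurisdiction — satisfied.
(C) receipts ≤ $1,000,000 — satisfied.
(D) not (in enterprise zone) — satisfied.
(ii): T AND T AND T AND T → true.
(a): F OR T → true.
(b) >50% out-of-jur. sales — met.
(2): T AND T → true.
(a) has storefront — not met.
(i) returns current — holds.
(ii) not (Schedule C activity) — holds.
So (b) is satisfied (T OR T).
(3): F AND T → false.
So Overall is satisfied (F OR T OR F).

Yes — exempt.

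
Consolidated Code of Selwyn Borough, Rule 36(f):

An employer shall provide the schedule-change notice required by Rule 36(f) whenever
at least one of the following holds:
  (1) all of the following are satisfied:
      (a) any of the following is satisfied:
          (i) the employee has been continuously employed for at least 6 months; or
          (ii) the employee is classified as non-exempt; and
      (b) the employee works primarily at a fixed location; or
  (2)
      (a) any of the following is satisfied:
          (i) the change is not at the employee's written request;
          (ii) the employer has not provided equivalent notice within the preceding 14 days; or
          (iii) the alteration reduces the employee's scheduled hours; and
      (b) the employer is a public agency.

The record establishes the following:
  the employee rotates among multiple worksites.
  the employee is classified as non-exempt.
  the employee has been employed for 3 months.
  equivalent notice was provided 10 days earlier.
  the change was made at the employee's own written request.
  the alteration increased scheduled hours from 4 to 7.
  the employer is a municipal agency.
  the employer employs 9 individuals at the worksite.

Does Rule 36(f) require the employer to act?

No — not required.

(i) tenure ≥ 6 mo. — fails.
(ii) non-exempt — met.
So (a) is satisfied (F OR T).
(b) fixed location — not met.
So (1) is not satisfied (T AND F).
(i) not employee-requested — not satisfied.
(ii) no recent notice — fails.
(iii) hours reduced — fails.
(a) = F OR F OR F = false.
(b) public agency — met.
So (2) is not satisfied (F AND T).
Overall: F OR F → false.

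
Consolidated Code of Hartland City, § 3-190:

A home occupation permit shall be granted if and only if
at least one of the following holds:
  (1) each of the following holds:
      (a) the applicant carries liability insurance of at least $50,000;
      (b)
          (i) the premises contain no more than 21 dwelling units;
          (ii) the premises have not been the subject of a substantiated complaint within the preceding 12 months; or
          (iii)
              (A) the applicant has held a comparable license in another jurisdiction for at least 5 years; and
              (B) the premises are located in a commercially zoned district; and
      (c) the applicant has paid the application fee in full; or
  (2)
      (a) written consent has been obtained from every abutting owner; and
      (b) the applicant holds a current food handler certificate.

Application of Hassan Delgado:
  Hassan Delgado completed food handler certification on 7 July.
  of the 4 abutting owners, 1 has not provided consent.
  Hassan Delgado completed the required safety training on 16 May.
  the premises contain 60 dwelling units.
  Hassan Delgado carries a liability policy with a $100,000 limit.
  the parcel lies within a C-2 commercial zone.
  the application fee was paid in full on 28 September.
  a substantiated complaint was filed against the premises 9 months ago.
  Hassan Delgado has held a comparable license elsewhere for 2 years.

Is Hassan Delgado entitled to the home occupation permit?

(a) insurance ≥ $50,000 — holds.
(i) ≤ 21 units — not satisfied.
(ii) no complaint in 12 mo. — not satisfied.
(A) prior license ≥ 5 yr — not satisfied.
(B) commercially zoned — holds.
So (iii) is not satisfied (F AND T).
(b): F OR F OR F → false.
(c) fee paid — holds.
So (1) is not satisfied (T AND F AND T).
(a) all abutters consent — not satisfied.
(b) food handler cert. — met.
So (2) is not satisfied (F AND T).
Overall = F OR F = false.

No — denied.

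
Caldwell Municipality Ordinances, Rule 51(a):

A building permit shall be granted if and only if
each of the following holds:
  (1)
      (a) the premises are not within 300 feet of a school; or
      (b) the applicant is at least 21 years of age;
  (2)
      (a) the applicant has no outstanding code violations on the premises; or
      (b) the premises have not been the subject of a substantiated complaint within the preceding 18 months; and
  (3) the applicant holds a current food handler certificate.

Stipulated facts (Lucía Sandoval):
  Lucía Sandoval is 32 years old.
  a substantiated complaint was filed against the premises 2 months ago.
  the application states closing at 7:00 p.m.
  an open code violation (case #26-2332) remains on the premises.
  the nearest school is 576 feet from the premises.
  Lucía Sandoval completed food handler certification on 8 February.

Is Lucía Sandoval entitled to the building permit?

(a) ≥300 ft from school — met.
(b) age ≥ 21 — satisfied.
So (1) is satisfied (T OR T).
(a) no code violations — fails.
(b) no complaint in 18 mo. — not met.
(2) = F OR F = false.
(3) food handler cert. — satisfied.
Overall = T AND F AND T = false.

No — denied.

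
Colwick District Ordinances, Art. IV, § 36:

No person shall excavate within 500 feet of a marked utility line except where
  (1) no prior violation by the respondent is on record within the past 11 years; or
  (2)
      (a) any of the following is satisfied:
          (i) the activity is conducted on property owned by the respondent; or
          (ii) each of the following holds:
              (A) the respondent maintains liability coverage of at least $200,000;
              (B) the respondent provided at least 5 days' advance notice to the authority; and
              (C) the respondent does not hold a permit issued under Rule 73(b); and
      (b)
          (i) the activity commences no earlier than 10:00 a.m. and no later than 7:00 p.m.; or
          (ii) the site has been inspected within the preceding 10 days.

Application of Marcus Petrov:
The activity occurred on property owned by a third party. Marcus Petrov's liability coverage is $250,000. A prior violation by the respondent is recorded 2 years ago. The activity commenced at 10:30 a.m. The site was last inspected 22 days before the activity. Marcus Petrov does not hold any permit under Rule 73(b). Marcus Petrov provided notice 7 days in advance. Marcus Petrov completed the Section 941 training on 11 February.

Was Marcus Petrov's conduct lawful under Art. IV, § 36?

Yes — lawful.

(1) no prior violation — not satisfied.
(i) own property — not satisfied.
(A) coverage ≥ $200,000 — holds.
(B) ≥5 days' notice — met.
(C) not (holds permit) — satisfied.
(ii): T AND T AND T → true.
So (a) is satisfied (F OR T).
(i) start within hours — met.
(ii) site inspected — not satisfied.
(b): T OR F → true.
So (2) is satisfied (T AND T).
Overall: F OR T → true.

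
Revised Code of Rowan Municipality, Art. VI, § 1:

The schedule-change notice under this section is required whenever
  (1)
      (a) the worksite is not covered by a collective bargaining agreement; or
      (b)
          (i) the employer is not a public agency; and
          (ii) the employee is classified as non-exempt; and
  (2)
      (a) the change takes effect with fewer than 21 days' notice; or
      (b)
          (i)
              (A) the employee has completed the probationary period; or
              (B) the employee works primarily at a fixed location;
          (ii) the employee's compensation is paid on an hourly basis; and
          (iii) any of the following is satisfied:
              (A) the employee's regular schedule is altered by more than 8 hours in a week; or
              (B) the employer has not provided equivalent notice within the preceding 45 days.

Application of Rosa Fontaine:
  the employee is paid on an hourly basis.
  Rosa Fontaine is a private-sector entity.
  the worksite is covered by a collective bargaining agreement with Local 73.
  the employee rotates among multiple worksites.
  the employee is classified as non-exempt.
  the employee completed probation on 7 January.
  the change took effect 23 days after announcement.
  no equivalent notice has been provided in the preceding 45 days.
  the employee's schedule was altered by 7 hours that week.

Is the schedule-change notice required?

(a) no CBA — not satisfied.
(i) not (public agency) — met.
(ii) non-exempt — satisfied.
(b) = T AND T = true.
So (1) is satisfied (F OR T).
(a) < 21 days' notice — fails.
(A) past probation — satisfied.
(B) fixed location — not satisfied.
So (i) is satisfied (T OR F).
(ii) hourly-paid — holds.
(A) schedule shift > 8h — not met.
(B) no recent notice — holds.
(iii) = F OR T = true.
So (b) is satisfied (T AND T AND T).
(2): F OR T → true.
Overall: T AND T → true.

Yes — required.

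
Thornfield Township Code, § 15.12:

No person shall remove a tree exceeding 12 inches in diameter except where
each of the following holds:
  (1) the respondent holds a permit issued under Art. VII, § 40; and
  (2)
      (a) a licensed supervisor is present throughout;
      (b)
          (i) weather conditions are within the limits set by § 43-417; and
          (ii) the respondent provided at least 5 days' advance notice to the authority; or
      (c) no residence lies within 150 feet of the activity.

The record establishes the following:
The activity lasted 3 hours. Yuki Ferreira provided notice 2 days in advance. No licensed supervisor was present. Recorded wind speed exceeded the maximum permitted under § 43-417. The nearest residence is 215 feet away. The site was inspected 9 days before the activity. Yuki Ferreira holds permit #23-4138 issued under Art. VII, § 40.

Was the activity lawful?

Yes — lawful.

(1) holds permit — satisfied.
(a) supervisor present — fails.
(i) weather ok — fails.
(ii) ≥5 days' notice — fails.
So (b) is not satisfied (F AND F).
(c) no residence in 150 ft — holds.
(2) = F OR F OR T = true.
So Overall is satisfied (T AND T).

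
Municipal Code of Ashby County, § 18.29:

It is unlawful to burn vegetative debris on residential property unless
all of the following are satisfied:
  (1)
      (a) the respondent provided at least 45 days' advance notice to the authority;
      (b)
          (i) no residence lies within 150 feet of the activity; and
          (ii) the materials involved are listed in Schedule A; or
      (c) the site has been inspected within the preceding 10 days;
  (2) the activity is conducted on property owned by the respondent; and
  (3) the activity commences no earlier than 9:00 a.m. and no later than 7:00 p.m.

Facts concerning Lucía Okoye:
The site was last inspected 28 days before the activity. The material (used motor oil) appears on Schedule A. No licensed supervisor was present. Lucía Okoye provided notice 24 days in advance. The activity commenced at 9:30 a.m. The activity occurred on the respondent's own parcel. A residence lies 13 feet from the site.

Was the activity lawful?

(a) ≥45 days' notice — not met.
(i) no residence in 150 ft — fails.
(ii) Schedule A material — satisfied.
So (b) is not satisfied (F AND T).
(c) site inspected — not met.
(1) = F OR F OR F = false.
(2) own property — met.
(3) start within hours — met.
Overall: F AND T AND T → false.

No — unlawful.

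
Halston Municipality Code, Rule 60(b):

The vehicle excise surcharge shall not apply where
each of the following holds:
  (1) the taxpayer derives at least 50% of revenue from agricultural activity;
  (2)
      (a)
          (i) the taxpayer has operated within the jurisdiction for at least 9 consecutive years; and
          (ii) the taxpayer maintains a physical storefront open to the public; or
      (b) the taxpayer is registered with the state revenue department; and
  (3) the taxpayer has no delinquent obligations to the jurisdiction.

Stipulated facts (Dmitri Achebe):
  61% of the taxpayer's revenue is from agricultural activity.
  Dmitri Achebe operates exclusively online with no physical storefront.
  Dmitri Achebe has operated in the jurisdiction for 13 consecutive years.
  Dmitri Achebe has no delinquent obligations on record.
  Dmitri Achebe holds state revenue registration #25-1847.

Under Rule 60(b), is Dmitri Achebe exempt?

Yes — exempt.

(1) ≥50% agricultural — holds.
(i) ≥ 9 yrs in jurisdiction — holds.
(ii) has storefront — fails.
(a) = T AND F = false.
(b) state-registered — holds.
(2) = F OR T = true.
(3) no delinquency — satisfied.
Overall: T AND T AND T → true.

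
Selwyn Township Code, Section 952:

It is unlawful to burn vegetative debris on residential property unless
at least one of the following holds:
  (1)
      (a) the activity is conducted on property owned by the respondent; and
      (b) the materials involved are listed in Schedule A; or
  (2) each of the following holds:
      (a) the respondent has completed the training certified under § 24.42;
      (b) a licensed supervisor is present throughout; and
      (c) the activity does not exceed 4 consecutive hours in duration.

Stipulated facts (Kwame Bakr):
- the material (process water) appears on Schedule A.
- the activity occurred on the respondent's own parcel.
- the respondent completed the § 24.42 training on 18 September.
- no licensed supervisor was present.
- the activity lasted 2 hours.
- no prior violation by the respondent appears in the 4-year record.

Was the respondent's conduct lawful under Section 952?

Yes — lawful.

(a) own property — met.
(b) Schedule A material — met.
So (1) is satisfied (T AND T).
(a) training certified — met.
(b) supervisor present — not met.
(c) ≤ 4 hrs duration — holds.
(2) = T AND F AND T = false.
Overall = T OR F = true.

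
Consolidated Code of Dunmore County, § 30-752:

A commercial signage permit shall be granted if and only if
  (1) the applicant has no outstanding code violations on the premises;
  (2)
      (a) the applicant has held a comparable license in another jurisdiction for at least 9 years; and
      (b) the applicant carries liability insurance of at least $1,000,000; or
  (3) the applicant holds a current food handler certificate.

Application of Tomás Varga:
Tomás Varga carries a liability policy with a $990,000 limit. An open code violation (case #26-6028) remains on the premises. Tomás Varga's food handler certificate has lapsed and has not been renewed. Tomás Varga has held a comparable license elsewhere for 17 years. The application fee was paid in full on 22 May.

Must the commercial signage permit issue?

(1) no code violations — not met.
(a) prior license ≥ 9 yr — satisfied.
(b) insurance ≥ $1,000,000 — fails.
(2): T AND F → false.
(3) food handler cert. — not satisfied.
Overall: F OR F OR F → false.

No — denied.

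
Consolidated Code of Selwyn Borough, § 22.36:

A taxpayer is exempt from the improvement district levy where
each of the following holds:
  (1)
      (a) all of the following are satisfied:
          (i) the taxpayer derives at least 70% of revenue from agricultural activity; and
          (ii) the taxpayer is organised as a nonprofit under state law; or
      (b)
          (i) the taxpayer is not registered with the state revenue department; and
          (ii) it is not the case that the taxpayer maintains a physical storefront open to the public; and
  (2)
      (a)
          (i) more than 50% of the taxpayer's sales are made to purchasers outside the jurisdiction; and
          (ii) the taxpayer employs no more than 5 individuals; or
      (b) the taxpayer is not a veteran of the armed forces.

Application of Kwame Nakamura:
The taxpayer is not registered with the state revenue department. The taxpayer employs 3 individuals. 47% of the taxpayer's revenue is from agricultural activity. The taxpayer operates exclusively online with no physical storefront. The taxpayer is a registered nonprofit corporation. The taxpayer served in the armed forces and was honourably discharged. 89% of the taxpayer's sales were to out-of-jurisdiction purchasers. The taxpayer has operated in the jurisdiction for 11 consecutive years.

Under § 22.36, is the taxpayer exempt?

Yes — exempt.

(i) ≥70% agricultural — not met.
(ii) nonprofit — satisfied.
(a) = F AND T = false.
(i) not (state-registered) — holds.
(ii) not (has storefront) — met.
So (b) is satisfied (T AND T).
So (1) is satisfied (F OR T).
(i) >50% out-of-jur. sales — satisfied.
(ii) ≤ 5 employees — met.
(a): T AND T → true.
(b) not (veteran) — fails.
(2) = T OR F = true.
Overall = T AND T = true.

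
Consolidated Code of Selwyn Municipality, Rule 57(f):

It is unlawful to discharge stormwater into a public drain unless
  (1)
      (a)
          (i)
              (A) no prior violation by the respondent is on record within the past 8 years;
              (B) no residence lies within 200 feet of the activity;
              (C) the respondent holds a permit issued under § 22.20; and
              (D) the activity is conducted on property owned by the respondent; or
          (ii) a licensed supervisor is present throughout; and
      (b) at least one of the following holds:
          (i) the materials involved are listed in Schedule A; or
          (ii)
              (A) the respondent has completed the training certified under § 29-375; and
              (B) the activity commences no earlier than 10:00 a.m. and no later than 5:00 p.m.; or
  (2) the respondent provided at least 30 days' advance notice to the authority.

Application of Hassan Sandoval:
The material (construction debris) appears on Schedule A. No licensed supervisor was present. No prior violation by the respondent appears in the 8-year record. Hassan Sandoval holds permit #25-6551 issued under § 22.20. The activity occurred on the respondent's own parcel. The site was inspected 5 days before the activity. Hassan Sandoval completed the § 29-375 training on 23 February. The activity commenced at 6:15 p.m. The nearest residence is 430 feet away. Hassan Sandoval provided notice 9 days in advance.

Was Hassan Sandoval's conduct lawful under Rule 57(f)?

Yes — lawful.

(A) no prior violation — met.
(B) no residence in 200 ft — satisfied.
(C) holds permit — satisfied.
(D) own property — met.
(i) = T AND T AND T AND T = true.
(ii) supervisor present — not satisfied.
(a) = T OR F = true.
(i) Schedule A material — met.
(A) training certified — satisfied.
(B) start within hours — not met.
(ii) = T AND F = false.
(b) = T OR F = true.
(1) = T AND T = true.
(2) ≥30 days' notice — not satisfied.
So Overall is satisfied (T OR F).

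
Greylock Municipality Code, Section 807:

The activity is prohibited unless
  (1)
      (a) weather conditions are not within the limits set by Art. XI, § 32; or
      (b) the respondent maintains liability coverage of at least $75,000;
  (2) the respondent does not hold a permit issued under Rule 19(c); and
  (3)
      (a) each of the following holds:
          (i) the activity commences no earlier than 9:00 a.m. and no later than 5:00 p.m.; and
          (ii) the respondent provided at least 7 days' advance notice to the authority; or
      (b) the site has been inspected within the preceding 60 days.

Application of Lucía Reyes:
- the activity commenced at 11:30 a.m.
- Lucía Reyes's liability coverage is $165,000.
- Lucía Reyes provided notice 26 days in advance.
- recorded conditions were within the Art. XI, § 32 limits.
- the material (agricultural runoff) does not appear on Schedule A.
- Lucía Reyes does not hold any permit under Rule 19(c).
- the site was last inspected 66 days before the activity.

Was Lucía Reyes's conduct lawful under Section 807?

Yes — lawful.

(a) not (weather ok) — not met.
(b) coverage ≥ $75,000 — holds.
(1): F OR T → true.
(2) not (holds permit) — met.
(i) start within hours — met.
(ii) ≥7 days' notice — holds.
So (a) is satisfied (T AND T).
(b) site inspected — not met.
(3): T OR F → true.
Overall = T AND T AND T = true.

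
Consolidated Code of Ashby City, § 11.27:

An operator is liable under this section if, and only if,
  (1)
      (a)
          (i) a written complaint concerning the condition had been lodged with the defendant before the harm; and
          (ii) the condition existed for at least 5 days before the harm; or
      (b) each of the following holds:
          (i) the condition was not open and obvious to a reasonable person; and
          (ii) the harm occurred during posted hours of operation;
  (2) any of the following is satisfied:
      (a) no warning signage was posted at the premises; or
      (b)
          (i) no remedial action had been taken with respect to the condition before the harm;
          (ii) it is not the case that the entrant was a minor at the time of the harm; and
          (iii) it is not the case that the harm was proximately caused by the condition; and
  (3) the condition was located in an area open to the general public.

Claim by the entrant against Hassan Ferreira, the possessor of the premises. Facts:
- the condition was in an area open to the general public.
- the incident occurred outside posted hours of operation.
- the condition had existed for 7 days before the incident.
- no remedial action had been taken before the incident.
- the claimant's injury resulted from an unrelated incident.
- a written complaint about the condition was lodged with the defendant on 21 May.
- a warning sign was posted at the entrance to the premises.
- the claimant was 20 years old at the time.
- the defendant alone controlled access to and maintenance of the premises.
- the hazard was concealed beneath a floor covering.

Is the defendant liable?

Yes — liable.

(i) complaint lodged — met.
(ii) condition ≥5 days old — met.
So (a) is satisfied (T AND T).
(i) not open/obvious — satisfied.
(ii) during posted hours — not met.
(b): T AND F → false.
So (1) is satisfied (T OR F).
(a) no signage posted — not satisfied.
(i) no remedial action — holds.
(ii) not (entrant a minor) — holds.
(iii) not (proximate cause) — satisfied.
(b) = T AND T AND T = true.
So (2) is satisfied (F OR T).
(3) public area — satisfied.
So Overall is satisfied (T AND T AND T).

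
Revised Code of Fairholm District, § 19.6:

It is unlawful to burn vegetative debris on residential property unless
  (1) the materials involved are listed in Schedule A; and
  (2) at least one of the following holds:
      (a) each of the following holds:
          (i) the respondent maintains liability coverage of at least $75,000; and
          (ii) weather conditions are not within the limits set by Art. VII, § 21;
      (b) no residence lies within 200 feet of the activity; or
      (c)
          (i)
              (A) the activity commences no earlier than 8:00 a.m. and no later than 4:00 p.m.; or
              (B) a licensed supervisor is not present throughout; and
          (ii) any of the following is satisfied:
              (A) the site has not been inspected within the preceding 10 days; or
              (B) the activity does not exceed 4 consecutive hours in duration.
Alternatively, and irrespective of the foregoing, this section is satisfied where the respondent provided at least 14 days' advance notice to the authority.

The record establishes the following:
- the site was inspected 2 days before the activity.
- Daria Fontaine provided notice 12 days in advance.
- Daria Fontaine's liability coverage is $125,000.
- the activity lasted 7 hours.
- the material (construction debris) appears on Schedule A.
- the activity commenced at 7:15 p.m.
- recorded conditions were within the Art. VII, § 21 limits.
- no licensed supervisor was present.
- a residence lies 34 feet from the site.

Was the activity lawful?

No — unlawful.

(1) Schedule A material — holds.
(i) coverage ≥ $75,000 — satisfied.
(ii) not (weather ok) — not satisfied.
So (a) is not satisfied (T AND F).
(b) no residence in 200 ft — not satisfied.
(A) start within hours — not satisfied.
(B) not (supervisor present) — satisfied.
So (i) is satisfied (F OR T).
(A) not (site inspected) — not met.
(B) ≤ 4 hrs duration — not satisfied.
(ii): F OR F → false.
(c) = T AND F = false.
So (2) is not satisfied (F OR F OR F).
So Overall is not satisfied (T AND F).
Exception (≥14 days' notice) — not satisfied.
Result: main false OR exception false → false.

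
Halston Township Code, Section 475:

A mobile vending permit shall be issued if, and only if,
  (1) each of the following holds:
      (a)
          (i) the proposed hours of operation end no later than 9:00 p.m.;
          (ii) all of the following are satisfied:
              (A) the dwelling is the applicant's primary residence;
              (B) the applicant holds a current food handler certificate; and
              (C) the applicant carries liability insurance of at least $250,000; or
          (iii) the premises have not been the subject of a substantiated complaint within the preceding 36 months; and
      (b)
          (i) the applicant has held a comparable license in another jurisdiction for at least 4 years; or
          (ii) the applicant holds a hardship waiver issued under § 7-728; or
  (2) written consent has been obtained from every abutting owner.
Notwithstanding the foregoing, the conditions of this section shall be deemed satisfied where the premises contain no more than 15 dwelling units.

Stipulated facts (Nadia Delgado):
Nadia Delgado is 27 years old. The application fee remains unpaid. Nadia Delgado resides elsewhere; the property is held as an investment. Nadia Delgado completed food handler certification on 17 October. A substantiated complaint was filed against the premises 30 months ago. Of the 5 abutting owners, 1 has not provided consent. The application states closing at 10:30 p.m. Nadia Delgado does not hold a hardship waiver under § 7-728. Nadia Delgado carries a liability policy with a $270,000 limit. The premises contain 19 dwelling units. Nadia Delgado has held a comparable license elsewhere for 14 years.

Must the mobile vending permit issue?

(i) closes by 9 p.m. — fails.
(A) primary residence — not satisfied.
(B) food handler cert. — satisfied.
(C) insurance ≥ $250,000 — met.
(ii) = F AND T AND T = false.
(iii) no complaint in 36 mo. — not met.
(a) = F OR F OR F = false.
(i) prior license ≥ 4 yr — met.
(ii) hardship waiver — not met.
(b) = T OR F = true.
(1) = F AND T = false.
(2) all abutters consent — fails.
So Overall is not satisfied (F OR F).
Exception (≤ 15 units) — not satisfied.
Result: main false OR exception false → false.

No — denied.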